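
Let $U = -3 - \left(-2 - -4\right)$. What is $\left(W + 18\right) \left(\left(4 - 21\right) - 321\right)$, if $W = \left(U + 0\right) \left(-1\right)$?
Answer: $-7774$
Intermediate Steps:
$U = -5$ ($U = -3 - \left(-2 + 4\right) = -3 - 2 = -5$)
$W = 5$ ($W = \left(-5 + 0\right) \left(-1\right) = \left(-5\right) \left(-1\right) = 5$)
$\left(W + 18\right) \left(\left(4 - 21\right) - 321\right) = \left(5 + 18\right) \left(\left(4 - 21\right) - 321\right) = 23 \left(\left(4 - 21\right) - 321\right) = 23 \left(-17 - 321\right) = 23 \left(-338\right) = -7774$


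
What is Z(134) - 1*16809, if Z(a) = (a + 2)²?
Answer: 1687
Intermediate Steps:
Z(a) = (2 + a)²
Z(134) - 1*16809 = (2 + 134)² - 1*16809 = 136² - 16809 = 18496 - 16809 = 1687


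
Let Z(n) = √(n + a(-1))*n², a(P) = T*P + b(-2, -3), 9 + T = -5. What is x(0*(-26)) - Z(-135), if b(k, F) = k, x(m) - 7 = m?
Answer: 7 - 18225*I*√123 ≈ 7.0 - 2.0213e+5*I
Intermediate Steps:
T = -14 (T = -9 - 5 = -14)
x(m) = 7 + m
a(P) = -2 - 14*P (a(P) = -14*P - 2 = -2 - 14*P)
Z(n) = n²*√(12 + n) (Z(n) = √(n + (-2 - 14*(-1)))*n² = √(n + (-2 + 14))*n² = √(n + 12)*n² = √(12 + n)*n² = n²*√(12 + n))
x(0*(-26)) - Z(-135) = (7 + 0*(-26)) - (-135)²*√(12 - 135) = (7 + 0) - 18225*√(-123) = 7 - 18225*I*√123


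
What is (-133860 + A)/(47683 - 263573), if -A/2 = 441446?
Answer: 508376/107945 ≈ 4.7096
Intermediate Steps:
A = -882892 (A = -2*441446 = -882892)
(-133860 + A)/(47683 - 263573) = (-133860 - 882892)/(47683 - 263573) = -1016752/(-215890) = -1016752*(-1/215890) = 508376/107945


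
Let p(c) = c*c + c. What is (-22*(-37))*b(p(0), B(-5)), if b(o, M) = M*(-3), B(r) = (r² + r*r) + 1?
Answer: -124542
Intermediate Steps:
B(r) = 1 + 2*r² (B(r) = (r² + r²) + 1 = 2*r² + 1 = 1 + 2*r²)
p(c) = c + c² (p(c) = c² + c = c + c²)
b(o, M) = -3*M
(-22*(-37))*b(p(0), B(-5)) = (-22*(-37))*(-3*(1 + 2*(-5)²)) = 814*(-3*(1 + 2*25)) = 814*(-3*(1 + 50)) = 814*(-3*51) = 814*(-153) = -124542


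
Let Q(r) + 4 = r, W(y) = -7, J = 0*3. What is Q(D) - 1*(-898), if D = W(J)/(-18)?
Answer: 16099/18 ≈ 894.39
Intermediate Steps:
J = 0
D = 7/18 (D = -7/(-18) = -7*(-1/18) = 7/18 ≈ 0.38889)
Q(r) = -4 + r
Q(D) - 1*(-898) = (-4 + 7/18) - 1*(-898) = -65/18 + 898 = 16099/18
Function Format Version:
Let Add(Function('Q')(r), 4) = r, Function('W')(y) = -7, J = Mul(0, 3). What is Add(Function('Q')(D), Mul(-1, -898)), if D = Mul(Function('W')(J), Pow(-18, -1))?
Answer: Rational(16099, 18) ≈ 894.39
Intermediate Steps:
J = 0
D = Rational(7, 18) (D = Mul(-7, Pow(-18, -1)) = Mul(-7, Rational(-1, 18)) = Rational(7, 18) ≈ 0.38889)
Function('Q')(r) = Add(-4, r)
Add(Function('Q')(D), Mul(-1, -898)) = Add(Add(-4, Rational(7, 18)), Mul(-1, -898)) = Add(Rational(-65, 18), 898) = Rational(16099, 18)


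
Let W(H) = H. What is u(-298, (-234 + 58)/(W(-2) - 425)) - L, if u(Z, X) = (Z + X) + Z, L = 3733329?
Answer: -1594385799/427 ≈ -3.7339e+6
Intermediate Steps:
u(Z, X) = X + 2*Z (u(Z, X) = (X + Z) + Z = X + 2*Z)
u(-298, (-234 + 58)/(W(-2) - 425)) - L = ((-234 + 58)/(-2 - 425) + 2*(-298)) - 1*3733329 = (-176/(-427) - 596) - 3733329 = (-176*(-1/427) - 596) - 3733329 = (176/427 - 596) - 3733329 = -254316/427 - 3733329 = -1594385799/427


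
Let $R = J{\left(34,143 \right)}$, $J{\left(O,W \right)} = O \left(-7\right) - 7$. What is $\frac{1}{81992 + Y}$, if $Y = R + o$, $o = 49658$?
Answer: $\frac{1}{131405} \approx 7.6101 \cdot 10^{-6}$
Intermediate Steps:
$J{\left(O,W \right)} = -7 - 7 O$ ($J{\left(O,W \right)} = - 7 O - 7 = -7 - 7 O$)
$R = -245$ ($R = -7 - 238 = -245$)
$Y = 49413$ ($Y = -245 + 49658 = 49413$)
$\frac{1}{81992 + Y} = \frac{1}{81992 + 49413} = \frac{1}{131405}$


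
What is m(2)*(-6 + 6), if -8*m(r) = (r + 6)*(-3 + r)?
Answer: 0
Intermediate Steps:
m(r) = -(-3 + r)*(6 + r)/8 (m(r) = -(r + 6)*(-3 + r)/8 = -(6 + r)*(-3 + r)/8 = -(-3 + r)*(6 + r)/8)
m(2)*(-6 + 6) = (9/4 - 3/8*2 - 1/8*2**2)*(-6 + 6) = (9/4 - 3/4 - 1/8*4)*0 = (9/4 - 3/4 - 1/2)*0 = 1*0 = 0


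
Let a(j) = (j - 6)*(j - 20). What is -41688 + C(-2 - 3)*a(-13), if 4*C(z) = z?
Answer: -169887/4 ≈ -42472.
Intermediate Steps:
a(j) = (-20 + j)*(-6 + j) (a(j) = (-6 + j)*(-20 + j) = (-20 + j)*(-6 + j))
C(z) = z/4
-41688 + C(-2 - 3)*a(-13) = -41688 + ((-2 - 3)/4)*(120 + (-13)**2 - 26*(-13)) = -41688 + ((1/4)*(-5))*(120 + 169 + 338) = -41688 - 5/4*627 = -41688 - 3135/4 = -169887/4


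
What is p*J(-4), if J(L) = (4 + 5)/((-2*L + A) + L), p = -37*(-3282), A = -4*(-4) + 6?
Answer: 546453/13 ≈ 42035.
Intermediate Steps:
A = 22 (A = 16 + 6 = 22)
p = 121434
J(L) = 9/(22 - L) (J(L) = (4 + 5)/((-2*L + 22) + L) = 9/((22 - 2*L) + L) = 9/(22 - L))
p*J(-4) = 121434*(-9/(-22 - 4)) = 121434*(-9/(-26)) = 121434*(-9*(-1/26)) = 121434*(9/26) = 546453/13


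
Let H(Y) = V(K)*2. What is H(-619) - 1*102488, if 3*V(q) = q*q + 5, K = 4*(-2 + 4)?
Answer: -102442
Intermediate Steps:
K = 8 (K = 4*2 = 8)
V(q) = 5/3 + q²/3 (V(q) = (q*q + 5)/3 = (q² + 5)/3 = (5 + q²)/3 = 5/3 + q²/3)
H(Y) = 46 (H(Y) = (5/3 + (⅓)*8²)*2 = (5/3 + (⅓)*64)*2 = (5/3 + 64/3)*2 = 23*2 = 46)
H(-619) - 1*102488 = 46 - 1*102488 = 46 - 102488 = -102442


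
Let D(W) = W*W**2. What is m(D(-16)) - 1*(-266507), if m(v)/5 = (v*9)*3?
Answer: -286453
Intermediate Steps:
D(W) = W**3
m(v) = 135*v (m(v) = 5*((v*9)*3) = 5*((9*v)*3) = 5*(27*v) = 135*v)
m(D(-16)) - 1*(-266507) = 135*(-16)**3 - 1*(-266507) = 135*(-4096) + 266507 = -552960 + 266507 = -286453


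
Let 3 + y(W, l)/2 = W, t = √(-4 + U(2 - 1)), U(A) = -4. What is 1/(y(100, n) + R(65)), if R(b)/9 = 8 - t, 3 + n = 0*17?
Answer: 133/35702 + 9*I*√2/35702 ≈ 0.0037253 + 0.0003565*I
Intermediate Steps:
t = 2*I*√2 (t = √(-4 - 4) = √(-8) = 2*I*√2 ≈ 2.8284*I)
n = -3 (n = -3 + 0*17 = -3 + 0 = -3)
y(W, l) = -6 + 2*W
R(b) = 72 - 18*I*√2 (R(b) = 9*(8 - 2*I*√2) = 72 - 18*I*√2)
1/(y(100, n) + R(65)) = 1/((-6 + 2*100) + (72 - 18*I*√2)) = 1/((-6 + 200) + (72 - 18*I*√2)) = 1/(194 + (72 - 18*I*√2)) = 1/(266 - 18*I*√2)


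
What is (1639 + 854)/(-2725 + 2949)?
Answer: 2493/224 ≈ 11.129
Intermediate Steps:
(1639 + 854)/(-2725 + 2949) = 2493/224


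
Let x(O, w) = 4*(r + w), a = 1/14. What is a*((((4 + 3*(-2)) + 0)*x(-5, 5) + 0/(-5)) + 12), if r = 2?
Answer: -22/7 ≈ -3.1429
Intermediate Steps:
a = 1/14 ≈ 0.071429
x(O, w) = 8 + 4*w (x(O, w) = 4*(2 + w) = 8 + 4*w)
a*((((4 + 3*(-2)) + 0)*x(-5, 5) + 0/(-5)) + 12) = ((((4 + 3*(-2)) + 0)*(8 + 4*5) + 0/(-5)) + 12)/14 = ((((4 - 6) + 0)*(8 + 20) + 0*(-1/5)) + 12)/14 = (((-2 + 0)*28 + 0) + 12)/14 = ((-2*28 + 0) + 12)/14 = ((-56 + 0) + 12)/14 = (-56 + 12)/14 = (1/14)*(-44) = -22/7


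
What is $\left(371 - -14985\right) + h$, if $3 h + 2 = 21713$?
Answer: $22593$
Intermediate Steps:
$h = 7237$ ($h = - \frac{2}{3} + \frac{1}{3} \cdot 21713 = - \frac{2}{3} + \frac{21713}{3} = 7237$)
$\left(371 - -14985\right) + h = \left(371 - -14985\right) + 7237 = \left(371 + 14985\right) + 7237 = 15356 + 7237 = 22593$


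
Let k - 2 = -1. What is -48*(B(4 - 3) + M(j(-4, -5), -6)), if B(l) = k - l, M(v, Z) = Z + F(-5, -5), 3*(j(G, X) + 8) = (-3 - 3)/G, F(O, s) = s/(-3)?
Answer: 208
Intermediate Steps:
k = 1 (k = 2 - 1 = 1)
F(O, s) = -s/3 (F(O, s) = s*(-⅓) = -s/3)
j(G, X) = -8 - 2/G (j(G, X) = -8 + ((-3 - 3)/G)/3 = -8 + (-6/G)/3 = -8 - 2/G)
M(v, Z) = 5/3 + Z (M(v, Z) = Z - ⅓*(-5) = Z + 5/3 = 5/3 + Z)
B(l) = 1 - l
-48*(B(4 - 3) + M(j(-4, -5), -6)) = -48*((1 - (4 - 3)) + (5/3 - 6)) = -48*((1 - 1*1) - 13/3) = -48*((1 - 1) - 13/3) = -48*(0 - 13/3) = -48*(-13/3) = 208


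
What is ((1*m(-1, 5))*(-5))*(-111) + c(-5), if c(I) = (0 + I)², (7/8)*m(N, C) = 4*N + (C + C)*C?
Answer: 204415/7 ≈ 29202.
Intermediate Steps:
m(N, C) = 16*C²/7 + 32*N/7 (m(N, C) = 8*(4*N + (C + C)*C)/7 = 8*(4*N + (2*C)*C)/7 = 8*(4*N + 2*C²)/7 = 8*(2*C² + 4*N)/7 = 16*C²/7 + 32*N/7)
c(I) = I²
((1*m(-1, 5))*(-5))*(-111) + c(-5) = ((1*((16/7)*5² + (32/7)*(-1)))*(-5))*(-111) + (-5)² = ((1*((16/7)*25 - 32/7))*(-5))*(-111) + 25 = ((1*(400/7 - 32/7))*(-5))*(-111) + 25 = ((1*(368/7))*(-5))*(-111) + 25 = ((368/7)*(-5))*(-111) + 25 = -1840/7*(-111) + 25 = 204240/7 + 25 = 204415/7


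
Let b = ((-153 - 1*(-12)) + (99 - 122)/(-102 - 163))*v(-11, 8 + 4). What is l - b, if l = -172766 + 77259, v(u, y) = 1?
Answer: -25272013/265 ≈ -95366.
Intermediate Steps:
l = -95507
b = -37342/265 (b = ((-153 - 1*(-12)) + (99 - 122)/(-102 - 163))*1 = ((-153 + 12) - 23/(-265))*1 = (-141 - 23*(-1/265))*1 = (-141 + 23/265)*1 = -37342/265*1 = -37342/265 ≈ -140.91)
l - b = -95507 - 1*(-37342/265) = -95507 + 37342/265 = -25272013/265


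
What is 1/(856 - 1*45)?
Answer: 1/811 ≈ 0.0012330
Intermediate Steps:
1/(856 - 1*45) = 1/(856 - 45) = 1/811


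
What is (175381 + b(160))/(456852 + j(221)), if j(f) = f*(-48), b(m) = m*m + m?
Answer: 67047/148748 ≈ 0.45074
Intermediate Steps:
b(m) = m + m² (b(m) = m² + m = m + m²)
j(f) = -48*f
(175381 + b(160))/(456852 + j(221)) = (175381 + 160*(1 + 160))/(456852 - 48*221) = (175381 + 160*161)/(456852 - 10608) = (175381 + 25760)/446244 = 201141*(1/446244) = 67047/148748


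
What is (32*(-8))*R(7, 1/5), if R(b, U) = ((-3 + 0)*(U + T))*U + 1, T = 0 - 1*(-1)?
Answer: -1792/25 ≈ -71.680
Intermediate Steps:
T = 1 (T = 0 + 1 = 1)
R(b, U) = 1 + U*(-3 - 3*U) (R(b, U) = ((-3 + 0)*(U + 1))*U + 1 = (-3*(1 + U))*U + 1 = (-3 - 3*U)*U + 1 = U*(-3 - 3*U) + 1 = 1 + U*(-3 - 3*U))
(32*(-8))*R(7, 1/5) = (32*(-8))*(1 - 3/5 - 3*(1/5)²) = -256*(1 - 3*⅕ - 3*(⅕)²) = -256*(1 - ⅗ - 3*1/25) = -256*(1 - ⅗ - 3/25) = -256*7/25 = -1792/25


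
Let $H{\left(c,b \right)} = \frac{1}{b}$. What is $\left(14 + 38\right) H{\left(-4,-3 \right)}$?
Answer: $- \frac{52}{3} \approx -17.333$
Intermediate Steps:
$\left(14 + 38\right) H{\left(-4,-3 \right)} = \frac{14 + 38}{-3} = 52 \left(- \frac{1}{3}\right) = - \frac{52}{3}$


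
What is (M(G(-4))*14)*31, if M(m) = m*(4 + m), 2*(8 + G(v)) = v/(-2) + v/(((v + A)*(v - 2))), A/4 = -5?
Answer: 23779945/2592 ≈ 9174.4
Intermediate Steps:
A = -20 (A = 4*(-5) = -20)
G(v) = -8 - v/4 + v/(2*(-20 + v)*(-2 + v)) (G(v) = -8 + (v/(-2) + v/(((v - 20)*(v - 2))))/2 = -8 + (v*(-½) + v/(((-20 + v)*(-2 + v))))/2 = -8 + (-v/2 + v*(1/((-20 + v)*(-2 + v))))/2 = -8 + (-v/2 + v/((-20 + v)*(-2 + v)))/2 = -8 + (-v/4 + v/(2*(-20 + v)*(-2 + v))) = -8 - v/4 + v/(2*(-20 + v)*(-2 + v)))
(M(G(-4))*14)*31 = ((((-1280 - 1*(-4)³ - 10*(-4)² + 666*(-4))/(4*(40 + (-4)² - 22*(-4))))*(4 + (-1280 - 1*(-4)³ - 10*(-4)² + 666*(-4))/(4*(40 + (-4)² - 22*(-4)))))*14)*31 = ((((-1280 - 1*(-64) - 10*16 - 2664)/(4*(40 + 16 + 88)))*(4 + (-1280 - 1*(-64) - 10*16 - 2664)/(4*(40 + 16 + 88))))*14)*31 = ((((¼)*(-1280 + 64 - 160 - 2664)/144)*(4 + (¼)*(-1280 + 64 - 160 - 2664)/144))*14)*31 = ((((¼)*(1/144)*(-4040))*(4 + (¼)*(1/144)*(-4040)))*14)*31 = (-505*(4 - 505/72)/72*14)*31 = (-505/72*(-217/72)*14)*31 = ((109585/5184)*14)*31 = (767095/2592)*31 = 23779945/2592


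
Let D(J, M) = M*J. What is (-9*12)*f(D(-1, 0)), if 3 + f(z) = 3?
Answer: 0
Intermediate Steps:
D(J, M) = J*M
f(z) = 0 (f(z) = -3 + 3 = 0)
(-9*12)*f(D(-1, 0)) = -9*12*0 = -108*0 = 0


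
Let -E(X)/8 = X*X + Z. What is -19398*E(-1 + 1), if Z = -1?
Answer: -155184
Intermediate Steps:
E(X) = 8 - 8*X**2 (E(X) = -8*(X*X - 1) = -8*(X**2 - 1) = -8*(-1 + X**2) = 8 - 8*X**2)
-19398*E(-1 + 1) = -19398*(8 - 8*(-1 + 1)**2) = -19398*(8 - 8*0**2) = -19398*(8 - 8*0) = -19398*(8 + 0) = -19398*8 = -155184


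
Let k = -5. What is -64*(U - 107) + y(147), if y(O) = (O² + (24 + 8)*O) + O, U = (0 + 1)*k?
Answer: 33628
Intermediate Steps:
U = -5 (U = (0 + 1)*(-5) = 1*(-5) = -5)
y(O) = O² + 33*O (y(O) = (O² + 32*O) + O = O² + 33*O)
-64*(U - 107) + y(147) = -64*(-5 - 107) + 147*(33 + 147) = -64*(-112) + 147*180 = 7168 + 26460 = 33628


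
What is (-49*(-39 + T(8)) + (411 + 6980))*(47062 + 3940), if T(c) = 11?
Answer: 446930526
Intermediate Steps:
(-49*(-39 + T(8)) + (411 + 6980))*(47062 + 3940) = (-49*(-39 + 11) + (411 + 6980))*(47062 + 3940) = (-49*(-28) + 7391)*51002 = (1372 + 7391)*51002 = 8763*51002 = 446930526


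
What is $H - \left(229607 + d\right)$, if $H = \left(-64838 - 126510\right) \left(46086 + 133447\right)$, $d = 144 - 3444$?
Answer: $-34353506791$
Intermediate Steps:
$d = -3300$ ($d = 144 - 3444 = -3300$)
$H = -34353280484$ ($H = \left(-191348\right) 179533 = -34353280484$)
$H - \left(229607 + d\right) = -34353280484 - 226307 = -34353506791$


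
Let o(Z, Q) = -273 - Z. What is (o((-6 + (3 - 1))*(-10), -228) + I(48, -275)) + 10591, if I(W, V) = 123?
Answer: 10401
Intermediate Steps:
(o((-6 + (3 - 1))*(-10), -228) + I(48, -275)) + 10591 = ((-273 - (-6 + (3 - 1))*(-10)) + 123) + 10591 = ((-273 - (-6 + 2)*(-10)) + 123) + 10591 = ((-273 - (-4)*(-10)) + 123) + 10591 = ((-273 - 1*40) + 123) + 10591 = ((-273 - 40) + 123) + 10591 = (-313 + 123) + 10591 = -190 + 10591 = 10401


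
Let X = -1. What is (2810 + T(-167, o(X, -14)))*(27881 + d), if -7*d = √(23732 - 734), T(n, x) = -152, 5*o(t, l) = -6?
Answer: 74107698 - 2658*√22998/7 ≈ 7.4050e+7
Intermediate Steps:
o(t, l) = -6/5 (o(t, l) = (⅕)*(-6) = -6/5)
d = -√22998/7 (d = -√(23732 - 734)/7 = -√22998/7 ≈ -21.664)
(2810 + T(-167, o(X, -14)))*(27881 + d) = (2810 - 152)*(27881 - √22998/7) = 2658*(27881 - √22998/7) = 74107698 - 2658*√22998/7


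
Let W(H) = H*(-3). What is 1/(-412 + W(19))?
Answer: -1/469 ≈ -0.0021322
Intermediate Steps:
W(H) = -3*H
1/(-412 + W(19)) = 1/(-412 - 3*19) = 1/(-412 - 57) = 1/(-469) = -1/469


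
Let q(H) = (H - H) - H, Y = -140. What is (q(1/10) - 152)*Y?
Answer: 21294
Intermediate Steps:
q(H) = -H (q(H) = 0 - H = -H)
(q(1/10) - 152)*Y = (-1/10 - 152)*(-140) = -1521/10*(-140) = 21294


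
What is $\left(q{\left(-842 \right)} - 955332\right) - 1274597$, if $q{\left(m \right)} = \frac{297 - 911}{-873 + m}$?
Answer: $- \frac{3824327621}{1715} \approx -2.2299 \cdot 10^{6}$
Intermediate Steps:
$q{\left(m \right)} = - \frac{614}{-873 + m}$
$\left(q{\left(-842 \right)} - 955332\right) - 1274597 = \left(- \frac{614}{-873 - 842} - 955332\right) - 1274597 = \left(- \frac{614}{-1715} - 955332\right) - 1274597 = \left(\left(-614\right) \left(- \frac{1}{1715}\right) - 955332\right) - 1274597 = \left(\frac{614}{1715} - 955332\right) - 1274597 = - \frac{1638393766}{1715} - 1274597 = - \frac{3824327621}{1715}$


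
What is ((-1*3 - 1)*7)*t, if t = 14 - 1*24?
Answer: 280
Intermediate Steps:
t = -10 (t = 14 - 24 = -10)
((-1*3 - 1)*7)*t = ((-1*3 - 1)*7)*(-10) = ((-3 - 1)*7)*(-10) = -4*7*(-10) = -28*(-10) = 280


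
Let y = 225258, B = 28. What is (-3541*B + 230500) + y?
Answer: 356610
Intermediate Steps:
(-3541*B + 230500) + y = (-3541*28 + 230500) + 225258 = (-99148 + 230500) + 225258 = 131352 + 225258 = 356610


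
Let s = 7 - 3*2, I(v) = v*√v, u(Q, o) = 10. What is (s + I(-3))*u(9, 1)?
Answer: 10 - 30*I*√3 ≈ 10.0 - 51.962*I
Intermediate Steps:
I(v) = v^(3/2)
s = 1 (s = 7 - 6 = 1)
(s + I(-3))*u(9, 1) = (1 + (-3)^(3/2))*10 = (1 - 3*I*√3)*10 = 10 - 30*I*√3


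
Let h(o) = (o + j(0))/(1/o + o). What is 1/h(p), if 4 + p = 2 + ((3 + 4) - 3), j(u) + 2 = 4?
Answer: 5/8 ≈ 0.62500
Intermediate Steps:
j(u) = 2 (j(u) = -2 + 4 = 2)
p = 2 (p = -4 + (2 + ((3 + 4) - 3)) = -4 + (2 + (7 - 3)) = -4 + (2 + 4) = -4 + 6 = 2)
h(o) = (2 + o)/(o + 1/o) (h(o) = (o + 2)/(1/o + o) = (2 + o)/(o + 1/o))
1/h(p) = 1/(2*(2 + 2)/(1 + 2²)) = 1/(2*4/(1 + 4)) = 1/(2*4/5) = 1/(2*(⅕)*4) = 1/(8/5) = 5/8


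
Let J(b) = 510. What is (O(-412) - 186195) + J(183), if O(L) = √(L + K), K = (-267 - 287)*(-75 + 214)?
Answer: -185685 + 3*I*√8602 ≈ -1.8569e+5 + 278.24*I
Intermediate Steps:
K = -77006 (K = -554*139 = -77006)
O(L) = √(-77006 + L) (O(L) = √(L - 77006) = √(-77006 + L))
(O(-412) - 186195) + J(183) = (√(-77006 - 412) - 186195) + 510 = (√(-77418) - 186195) + 510 = (3*I*√8602 - 186195) + 510 = (-186195 + 3*I*√8602) + 510 = -185685 + 3*I*√8602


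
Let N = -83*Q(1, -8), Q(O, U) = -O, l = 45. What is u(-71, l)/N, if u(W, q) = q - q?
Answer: 0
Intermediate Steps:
u(W, q) = 0
N = 83 (N = -(-83) = -83*(-1) = 83)
u(-71, l)/N = 0/83 = 0*(1/83) = 0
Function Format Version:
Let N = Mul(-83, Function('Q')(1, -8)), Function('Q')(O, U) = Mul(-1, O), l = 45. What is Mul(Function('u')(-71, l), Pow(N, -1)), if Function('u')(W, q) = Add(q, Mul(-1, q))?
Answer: 0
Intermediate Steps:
Function('u')(W, q) = 0
N = 83 (N = Mul(-83, Mul(-1, 1)) = Mul(-83, -1) = 83)
Mul(Function('u')(-71, l), Pow(N, -1)) = Mul(0, Pow(83, -1)) = Mul(0, Rational(1, 83)) = 0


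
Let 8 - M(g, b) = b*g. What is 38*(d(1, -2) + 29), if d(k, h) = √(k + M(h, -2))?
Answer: 1102 + 38*√5 ≈ 1187.0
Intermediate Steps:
M(g, b) = 8 - b*g
d(k, h) = √(8 + k + 2*h) (d(k, h) = √(k + (8 - 1*(-2)*h)) = √(k + (8 + 2*h)) = √(8 + k + 2*h))
38*(d(1, -2) + 29) = 38*(√(8 + 1 + 2*(-2)) + 29) = 38*(√(8 + 1 - 4) + 29) = 38*(√5 + 29) = 38*(29 + √5) = 1102 + 38*√5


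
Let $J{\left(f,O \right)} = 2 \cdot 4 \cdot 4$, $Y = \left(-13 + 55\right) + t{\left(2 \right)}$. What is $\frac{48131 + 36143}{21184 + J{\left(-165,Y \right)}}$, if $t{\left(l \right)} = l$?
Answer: $\frac{42137}{10608} \approx 3.9722$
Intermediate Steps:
$Y = 44$ ($Y = \left(-13 + 55\right) + 2 = 42 + 2 = 44$)
$J{\left(f,O \right)} = 32$ ($J{\left(f,O \right)} = 8 \cdot 4 = 32$)
$\frac{48131 + 36143}{21184 + J{\left(-165,Y \right)}} = \frac{48131 + 36143}{21184 + 32} = \frac{84274}{21216} = 84274 \cdot \frac{1}{21216} = \frac{42137}{10608}$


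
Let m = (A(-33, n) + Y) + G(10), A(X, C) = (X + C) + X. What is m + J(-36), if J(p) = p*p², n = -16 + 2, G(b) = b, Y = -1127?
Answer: -47853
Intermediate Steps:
n = -14
A(X, C) = C + 2*X (A(X, C) = (C + X) + X = C + 2*X)
J(p) = p³
m = -1197 (m = ((-14 + 2*(-33)) - 1127) + 10 = ((-14 - 66) - 1127) + 10 = (-80 - 1127) + 10 = -1207 + 10 = -1197)
m + J(-36) = -1197 + (-36)³ = -1197 - 46656 = -47853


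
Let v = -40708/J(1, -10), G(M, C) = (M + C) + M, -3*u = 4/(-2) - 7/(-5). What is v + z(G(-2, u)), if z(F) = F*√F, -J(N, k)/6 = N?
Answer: 20354/3 - 19*I*√95/25 ≈ 6784.7 - 7.4076*I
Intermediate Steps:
u = ⅕ (u = -(4/(-2) - 7/(-5))/3 = -(4*(-½) - 7*(-⅕))/3 = -(-2 + 7/5)/3 = -⅓*(-⅗) = ⅕ ≈ 0.20000)
G(M, C) = C + 2*M (G(M, C) = (C + M) + M = C + 2*M)
J(N, k) = -6*N
z(F) = F^(3/2)
v = 20354/3 (v = -40708/((-6*1)) = -40708/(-6) = -40708*(-⅙) = 20354/3 ≈ 6784.7)
v + z(G(-2, u)) = 20354/3 + (⅕ + 2*(-2))^(3/2) = 20354/3 + (⅕ - 4)^(3/2) = 20354/3 + (-19/5)^(3/2) = 20354/3 - 19*I*√95/25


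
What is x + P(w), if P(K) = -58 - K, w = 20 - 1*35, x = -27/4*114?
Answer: -1625/2 ≈ -812.50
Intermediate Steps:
x = -1539/2 (x = -27*1/4*114 = -27/4*114 = -1539/2 ≈ -769.50)
w = -15 (w = 20 - 35 = -15)
x + P(w) = -1539/2 + (-58 - 1*(-15)) = -1539/2 + (-58 + 15) = -1539/2 - 43 = -1625/2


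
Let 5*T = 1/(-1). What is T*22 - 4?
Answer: -42/5 ≈ -8.4000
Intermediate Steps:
T = -1/5 (T = (1/5)/(-1) = (1/5)*(-1) = -1/5 ≈ -0.20000)
T*22 - 4 = -1/5*22 - 4 = -22/5 - 4 = -42/5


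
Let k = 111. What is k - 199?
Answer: -88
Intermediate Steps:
k - 199 = 111 - 199 = -88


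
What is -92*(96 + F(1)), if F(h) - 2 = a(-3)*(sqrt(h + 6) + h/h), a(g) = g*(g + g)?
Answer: -10672 - 1656*sqrt(7) ≈ -15053.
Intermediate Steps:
a(g) = 2*g**2 (a(g) = g*(2*g) = 2*g**2)
F(h) = 20 + 18*sqrt(6 + h) (F(h) = 2 + (2*(-3)**2)*(sqrt(h + 6) + h/h) = 2 + (2*9)*(sqrt(6 + h) + 1) = 2 + 18*(1 + sqrt(6 + h)) = 2 + (18 + 18*sqrt(6 + h)) = 20 + 18*sqrt(6 + h))
-92*(96 + F(1)) = -92*(96 + (20 + 18*sqrt(6 + 1))) = -92*(96 + (20 + 18*sqrt(7))) = -92*(116 + 18*sqrt(7)) = -10672 - 1656*sqrt(7)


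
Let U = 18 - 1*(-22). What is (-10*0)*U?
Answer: 0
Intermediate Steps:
U = 40 (U = 18 + 22 = 40)
(-10*0)*U = -10*0*40 = 0*40 = 0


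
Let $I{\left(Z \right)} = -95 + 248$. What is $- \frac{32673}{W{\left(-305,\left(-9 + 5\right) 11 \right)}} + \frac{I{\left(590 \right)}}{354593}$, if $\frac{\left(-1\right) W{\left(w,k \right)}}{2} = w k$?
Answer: $\frac{189995469}{156020920} \approx 1.2178$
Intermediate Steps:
$I{\left(Z \right)} = 153$
$W{\left(w,k \right)} = - 2 k w$ ($W{\left(w,k \right)} = - 2 w k = - 2 k w$)
$- \frac{32673}{W{\left(-305,\left(-9 + 5\right) 11 \right)}} + \frac{I{\left(590 \right)}}{354593} = - \frac{32673}{\left(-2\right) \left(-9 + 5\right) 11 \left(-305\right)} + \frac{153}{354593} = - \frac{32673}{\left(-2\right) \left(\left(-4\right) 11\right) \left(-305\right)} + 153 \cdot \frac{1}{354593} = - \frac{32673}{\left(-2\right) \left(-44\right) \left(-305\right)} + \frac{153}{354593} = - \frac{32673}{-26840} + \frac{153}{354593} = \left(-32673\right) \left(- \frac{1}{26840}\right) + \frac{153}{354593} = \frac{32673}{26840} + \frac{153}{354593} = \frac{189995469}{156020920}$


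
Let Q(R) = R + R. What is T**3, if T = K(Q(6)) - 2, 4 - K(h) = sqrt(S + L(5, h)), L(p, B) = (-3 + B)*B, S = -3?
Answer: (2 - sqrt(105))**3 ≈ -560.89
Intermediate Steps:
L(p, B) = B*(-3 + B)
Q(R) = 2*R
K(h) = 4 - sqrt(-3 + h*(-3 + h))
T = 2 - sqrt(105) (T = (4 - sqrt(-3 + (2*6)*(-3 + 2*6))) - 2 = (4 - sqrt(-3 + 12*(-3 + 12))) - 2 = (4 - sqrt(-3 + 12*9)) - 2 = (4 - sqrt(-3 + 108)) - 2 = (4 - sqrt(105)) - 2 = 2 - sqrt(105) ≈ -8.2469)
T**3 = (2 - sqrt(105))**3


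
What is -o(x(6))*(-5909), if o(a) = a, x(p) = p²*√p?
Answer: 212724*√6 ≈ 5.2107e+5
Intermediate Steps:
x(p) = p^(5/2)
-o(x(6))*(-5909) = -6^(5/2)*(-5909) = -36*√6*(-5909) = -(-212724)*√6 = 212724*√6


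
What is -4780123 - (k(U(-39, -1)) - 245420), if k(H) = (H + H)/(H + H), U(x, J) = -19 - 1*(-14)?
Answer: -4534704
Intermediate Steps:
U(x, J) = -5 (U(x, J) = -19 + 14 = -5)
k(H) = 1 (k(H) = (2*H)/((2*H)) = (2*H)*(1/(2*H)) = 1)
-4780123 - (k(U(-39, -1)) - 245420) = -4780123 - (1 - 245420) = -4780123 - 1*(-245419) = -4780123 + 245419 = -4534704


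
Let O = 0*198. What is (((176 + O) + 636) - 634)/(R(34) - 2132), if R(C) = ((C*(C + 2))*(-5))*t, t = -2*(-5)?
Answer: -89/31666 ≈ -0.0028106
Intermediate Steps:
O = 0
t = 10
R(C) = -50*C*(2 + C) (R(C) = ((C*(C + 2))*(-5))*10 = ((C*(2 + C))*(-5))*10 = -5*C*(2 + C)*10 = -50*C*(2 + C))
(((176 + O) + 636) - 634)/(R(34) - 2132) = (((176 + 0) + 636) - 634)/(-50*34*(2 + 34) - 2132) = ((176 + 636) - 634)/(-50*34*36 - 2132) = (812 - 634)/(-61200 - 2132) = 178/(-63332) = 178*(-1/63332) = -89/31666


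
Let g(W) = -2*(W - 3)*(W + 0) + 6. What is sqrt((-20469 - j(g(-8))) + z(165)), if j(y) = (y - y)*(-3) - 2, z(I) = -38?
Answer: I*sqrt(20505) ≈ 143.2*I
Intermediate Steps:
g(W) = 6 - 2*W*(-3 + W) (g(W) = -2*(-3 + W)*W + 6 = -2*W*(-3 + W) + 6 = 6 - 2*W*(-3 + W))
j(y) = -2 (j(y) = 0*(-3) - 2 = 0 - 2 = -2)
sqrt((-20469 - j(g(-8))) + z(165)) = sqrt((-20469 - 1*(-2)) - 38) = sqrt((-20469 + 2) - 38) = sqrt(-20467 - 38) = sqrt(-20505) = I*sqrt(20505)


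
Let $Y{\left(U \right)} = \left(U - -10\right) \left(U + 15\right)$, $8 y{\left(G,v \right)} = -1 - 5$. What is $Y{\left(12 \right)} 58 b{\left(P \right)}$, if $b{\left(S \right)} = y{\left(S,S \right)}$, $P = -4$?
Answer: $-25839$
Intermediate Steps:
$y{\left(G,v \right)} = - \frac{3}{4}$ ($y{\left(G,v \right)} = \frac{-1 - 5}{8} = \frac{1}{8} \left(-6\right) = - \frac{3}{4}$)
$b{\left(S \right)} = - \frac{3}{4}$
$Y{\left(U \right)} = \left(10 + U\right) \left(15 + U\right)$ ($Y{\left(U \right)} = \left(U + 10\right) \left(15 + U\right) = \left(10 + U\right) \left(15 + U\right)$)
$Y{\left(12 \right)} 58 b{\left(P \right)} = \left(150 + 12^{2} + 25 \cdot 12\right) 58 \left(- \frac{3}{4}\right) = \left(150 + 144 + 300\right) 58 \left(- \frac{3}{4}\right) = 594 \cdot 58 \left(- \frac{3}{4}\right) = 34452 \left(- \frac{3}{4}\right) = -25839$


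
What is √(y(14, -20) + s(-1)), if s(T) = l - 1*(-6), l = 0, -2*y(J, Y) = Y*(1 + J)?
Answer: 2*√39 ≈ 12.490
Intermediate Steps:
y(J, Y) = -Y*(1 + J)/2
s(T) = 6 (s(T) = 0 - 1*(-6) = 0 + 6 = 6)
√(y(14, -20) + s(-1)) = √(-½*(-20)*(1 + 14) + 6) = √(-½*(-20)*15 + 6) = √(150 + 6) = √156 = 2*√39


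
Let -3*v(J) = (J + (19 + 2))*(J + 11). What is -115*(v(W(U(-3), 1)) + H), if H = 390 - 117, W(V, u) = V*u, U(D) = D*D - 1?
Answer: -30820/3 ≈ -10273.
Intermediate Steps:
U(D) = -1 + D² (U(D) = D² - 1 = -1 + D²)
v(J) = -(11 + J)*(21 + J)/3 (v(J) = -(J + (19 + 2))*(J + 11)/3 = -(J + 21)*(11 + J)/3 = -(21 + J)*(11 + J)/3 = -(11 + J)*(21 + J)/3)
H = 273
-115*(v(W(U(-3), 1)) + H) = -115*((-77 - 32*(-1 + (-3)²)/3 - (-1 + (-3)²)²/3) + 273) = -115*((-77 - 32*(-1 + 9)/3 - (-1 + 9)²/3) + 273) = -115*((-77 - 256/3 - (8*1)²/3) + 273) = -115*((-77 - 32/3*8 - ⅓*8²) + 273) = -115*((-77 - 256/3 - ⅓*64) + 273) = -115*((-77 - 256/3 - 64/3) + 273) = -115*(-551/3 + 273) = -115*268/3 = -30820/3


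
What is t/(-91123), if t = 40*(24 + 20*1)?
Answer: -1760/91123 ≈ -0.019315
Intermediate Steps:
t = 1760 (t = 40*(24 + 20) = 40*44 = 1760)
t/(-91123) = 1760/(-91123) = 1760*(-1/91123) = -1760/91123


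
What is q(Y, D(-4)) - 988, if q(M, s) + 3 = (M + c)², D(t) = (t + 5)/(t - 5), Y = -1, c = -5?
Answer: -955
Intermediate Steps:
D(t) = (5 + t)/(-5 + t)
q(M, s) = -3 + (-5 + M)² (q(M, s) = -3 + (M - 5)² = -3 + (-5 + M)²)
q(Y, D(-4)) - 988 = (-3 + (-5 - 1)²) - 988 = (-3 + (-6)²) - 988 = (-3 + 36) - 988 = 33 - 988 = -955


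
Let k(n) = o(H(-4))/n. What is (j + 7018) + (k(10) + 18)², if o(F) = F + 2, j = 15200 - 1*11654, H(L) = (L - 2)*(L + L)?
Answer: 11093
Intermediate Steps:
H(L) = 2*L*(-2 + L) (H(L) = (-2 + L)*(2*L) = 2*L*(-2 + L))
j = 3546 (j = 15200 - 11654 = 3546)
o(F) = 2 + F
k(n) = 50/n (k(n) = (2 + 2*(-4)*(-2 - 4))/n = (2 + 2*(-4)*(-6))/n = (2 + 48)/n = 50/n)
(j + 7018) + (k(10) + 18)² = (3546 + 7018) + (50/10 + 18)² = 10564 + (50*(⅒) + 18)² = 10564 + (5 + 18)² = 10564 + 23² = 10564 + 529 = 11093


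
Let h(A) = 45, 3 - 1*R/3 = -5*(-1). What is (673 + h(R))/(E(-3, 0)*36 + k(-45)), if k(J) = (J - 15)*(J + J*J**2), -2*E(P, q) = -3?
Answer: 359/2735127 ≈ 0.00013126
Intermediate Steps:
E(P, q) = 3/2 (E(P, q) = -1/2*(-3) = 3/2)
R = -6 (R = 9 - (-15)*(-1) = 9 - 3*5 = 9 - 15 = -6)
k(J) = (-15 + J)*(J + J**3)
(673 + h(R))/(E(-3, 0)*36 + k(-45)) = (673 + 45)/((3/2)*36 - 45*(-15 - 45 + (-45)**3 - 15*(-45)**2)) = 718/(54 - 45*(-15 - 45 - 91125 - 15*2025)) = 718/(54 - 45*(-15 - 45 - 91125 - 30375)) = 718/(54 - 45*(-121560)) = 718/(54 + 5470200) = 718/5470254 = 718*(1/5470254) = 359/2735127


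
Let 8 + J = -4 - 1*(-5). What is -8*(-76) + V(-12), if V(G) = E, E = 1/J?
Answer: 4255/7 ≈ 607.86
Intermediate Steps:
J = -7 (J = -8 + (-4 - 1*(-5)) = -8 + (-4 + 5) = -8 + 1 = -7)
E = -⅐ (E = 1/(-7) = -⅐ ≈ -0.14286)
V(G) = -⅐
-8*(-76) + V(-12) = -8*(-76) - ⅐ = 608 - ⅐ = 4255/7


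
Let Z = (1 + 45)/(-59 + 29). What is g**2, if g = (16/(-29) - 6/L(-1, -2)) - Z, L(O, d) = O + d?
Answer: 1682209/189225 ≈ 8.8900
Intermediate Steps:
Z = -23/15 (Z = 46/(-30) = 46*(-1/30) = -23/15 ≈ -1.5333)
g = 1297/435 (g = (16/(-29) - 6/(-1 - 2)) - 1*(-23/15) = (16*(-1/29) - 6/(-3)) + 23/15 = (-16/29 - 6*(-1/3)) + 23/15 = (-16/29 + 2) + 23/15 = 42/29 + 23/15 = 1297/435 ≈ 2.9816)
g**2 = (1297/435)**2 = 1682209/189225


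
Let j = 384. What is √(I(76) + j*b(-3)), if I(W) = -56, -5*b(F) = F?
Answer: 2*√1090/5 ≈ 13.206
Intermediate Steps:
b(F) = -F/5
√(I(76) + j*b(-3)) = √(-56 + 384*(-⅕*(-3))) = √(-56 + 384*(⅗)) = √(-56 + 1152/5) = √(872/5) = 2*√1090/5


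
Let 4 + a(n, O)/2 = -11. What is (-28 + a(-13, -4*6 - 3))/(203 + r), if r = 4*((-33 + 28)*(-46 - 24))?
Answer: -58/1603 ≈ -0.036182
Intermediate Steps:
a(n, O) = -30 (a(n, O) = -8 + 2*(-11) = -8 - 22 = -30)
r = 1400 (r = 4*(-5*(-70)) = 4*350 = 1400)
(-28 + a(-13, -4*6 - 3))/(203 + r) = (-28 - 30)/(203 + 1400) = -58/1603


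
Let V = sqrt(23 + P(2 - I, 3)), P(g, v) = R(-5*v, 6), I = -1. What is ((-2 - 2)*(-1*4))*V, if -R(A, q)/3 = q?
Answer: 16*sqrt(5) ≈ 35.777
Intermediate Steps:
R(A, q) = -3*q
P(g, v) = -18 (P(g, v) = -3*6 = -18)
V = sqrt(5) (V = sqrt(23 - 18) = sqrt(5) ≈ 2.2361)
((-2 - 2)*(-1*4))*V = ((-2 - 2)*(-1*4))*sqrt(5) = (-4*(-4))*sqrt(5) = 16*sqrt(5)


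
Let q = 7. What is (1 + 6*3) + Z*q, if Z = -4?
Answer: -9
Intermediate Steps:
(1 + 6*3) + Z*q = (1 + 6*3) - 4*7 = (1 + 18) - 28 = 19 - 28 = -9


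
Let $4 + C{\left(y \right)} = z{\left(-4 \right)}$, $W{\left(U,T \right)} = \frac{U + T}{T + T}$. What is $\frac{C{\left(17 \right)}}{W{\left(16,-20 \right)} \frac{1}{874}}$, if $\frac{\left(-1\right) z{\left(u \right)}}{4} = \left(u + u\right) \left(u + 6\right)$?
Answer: $524400$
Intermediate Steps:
$z{\left(u \right)} = - 8 u \left(6 + u\right)$ ($z{\left(u \right)} = - 4 \left(u + u\right) \left(u + 6\right) = - 4 \cdot 2 u \left(6 + u\right) = - 8 u \left(6 + u\right)$)
$W{\left(U,T \right)} = \frac{T + U}{2 T}$
$C{\left(y \right)} = 60$ ($C{\left(y \right)} = -4 - - 32 \left(6 - 4\right) = -4 - \left(-32\right) 2 = -4 + 64 = 60$)
$\frac{C{\left(17 \right)}}{W{\left(16,-20 \right)} \frac{1}{874}} = \frac{60}{\frac{-20 + 16}{2 \left(-20\right)} \frac{1}{874}} = \frac{60}{\frac{1}{2} \left(- \frac{1}{20}\right) \left(-4\right) \frac{1}{874}} = \frac{60}{\frac{1}{10} \cdot \frac{1}{874}} = 60 \frac{1}{\frac{1}{8740}} = 60 \cdot 8740 = 524400$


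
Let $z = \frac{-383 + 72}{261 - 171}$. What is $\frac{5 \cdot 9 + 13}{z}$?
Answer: $- \frac{5220}{311} \approx -16.785$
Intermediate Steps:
$z = - \frac{311}{90} \approx -3.4556$
$\frac{5 \cdot 9 + 13}{z} = \frac{5 \cdot 9 + 13}{- \frac{311}{90}} = \left(45 + 13\right) \left(- \frac{90}{311}\right) = 58 \left(- \frac{90}{311}\right) = - \frac{5220}{311}$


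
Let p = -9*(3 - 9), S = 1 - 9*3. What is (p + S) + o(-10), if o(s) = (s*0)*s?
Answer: 28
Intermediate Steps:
o(s) = 0 (o(s) = 0*s = 0)
S = -26 (S = 1 - 27 = -26)
p = 54 (p = -9*(-6) = 54)
(p + S) + o(-10) = (54 - 26) + 0 = 28 + 0 = 28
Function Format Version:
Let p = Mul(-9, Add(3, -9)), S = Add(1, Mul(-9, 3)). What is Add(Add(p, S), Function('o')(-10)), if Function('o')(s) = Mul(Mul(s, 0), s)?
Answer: 28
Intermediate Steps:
Function('o')(s) = 0 (Function('o')(s) = Mul(0, s) = 0)
S = -26 (S = Add(1, -27) = -26)
p = 54 (p = Mul(-9, -6) = 54)
Add(Add(p, S), Function('o')(-10)) = Add(Add(54, -26), 0) = Add(28, 0) = 28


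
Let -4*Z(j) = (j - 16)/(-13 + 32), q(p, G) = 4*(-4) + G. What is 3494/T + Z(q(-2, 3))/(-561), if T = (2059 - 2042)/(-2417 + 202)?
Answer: -19409938709/42636 ≈ -4.5525e+5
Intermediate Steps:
q(p, G) = -16 + G
Z(j) = 4/19 - j/76 (Z(j) = -(j - 16)/(4*(-13 + 32)) = -(-16 + j)/(4*19) = -(-16/19 + j/19)/4 = 4/19 - j/76)
T = -17/2215 (T = 17/(-2215) = 17*(-1/2215) = -17/2215 ≈ -0.0076749)
3494/T + Z(q(-2, 3))/(-561) = 3494/(-17/2215) + (4/19 - (-16 + 3)/76)/(-561) = 3494*(-2215/17) + (4/19 - 1/76*(-13))*(-1/561) = -7739210/17 + (4/19 + 13/76)*(-1/561) = -7739210/17 + (29/76)*(-1/561) = -7739210/17 - 29/42636 = -19409938709/42636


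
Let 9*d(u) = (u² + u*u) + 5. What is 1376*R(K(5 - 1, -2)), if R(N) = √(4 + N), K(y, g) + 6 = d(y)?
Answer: 1376*√19/3 ≈ 1999.3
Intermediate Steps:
d(u) = 5/9 + 2*u²/9 (d(u) = ((u² + u*u) + 5)/9 = ((u² + u²) + 5)/9 = (2*u² + 5)/9 = (5 + 2*u²)/9 = 5/9 + 2*u²/9)
K(y, g) = -49/9 + 2*y²/9 (K(y, g) = -6 + (5/9 + 2*y²/9) = -49/9 + 2*y²/9)
1376*R(K(5 - 1, -2)) = 1376*√(4 + (-49/9 + 2*(5 - 1)²/9)) = 1376*√(4 + (-49/9 + (2/9)*4²)) = 1376*√(4 + (-49/9 + (2/9)*16)) = 1376*√(4 + (-49/9 + 32/9)) = 1376*√(4 - 17/9) = 1376*√(19/9) = 1376*(√19/3) = 1376*√19/3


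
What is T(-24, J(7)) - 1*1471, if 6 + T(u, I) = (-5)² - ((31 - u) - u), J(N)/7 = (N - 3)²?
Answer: -1531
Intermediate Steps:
J(N) = 7*(-3 + N)² (J(N) = 7*(N - 3)² = 7*(-3 + N)²)
T(u, I) = -12 + 2*u (T(u, I) = -6 + ((-5)² - ((31 - u) - u)) = -6 + (25 - (31 - 2*u)) = -6 + (25 + (-31 + 2*u)) = -6 + (-6 + 2*u) = -12 + 2*u)
T(-24, J(7)) - 1*1471 = (-12 + 2*(-24)) - 1*1471 = (-12 - 48) - 1471 = -60 - 1471 = -1531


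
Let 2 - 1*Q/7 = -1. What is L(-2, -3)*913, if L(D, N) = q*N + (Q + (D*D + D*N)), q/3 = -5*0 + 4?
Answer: -4565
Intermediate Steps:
Q = 21 (Q = 14 - 7*(-1) = 14 + 7 = 21)
q = 12 (q = 3*(-5*0 + 4) = 3*(0 + 4) = 3*4 = 12)
L(D, N) = 21 + D**2 + 12*N + D*N (L(D, N) = 12*N + (21 + (D*D + D*N)) = 12*N + (21 + (D**2 + D*N)) = 12*N + (21 + D**2 + D*N) = 21 + D**2 + 12*N + D*N)
L(-2, -3)*913 = (21 + (-2)**2 + 12*(-3) - 2*(-3))*913 = (21 + 4 - 36 + 6)*913 = -5*913 = -4565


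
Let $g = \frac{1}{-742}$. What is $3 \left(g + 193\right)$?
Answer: $\frac{429615}{742} \approx 579.0$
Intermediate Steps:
$g = - \frac{1}{742} \approx -0.0013477$
$3 \left(g + 193\right) = 3 \left(- \frac{1}{742} + 193\right) = 3 \cdot \frac{143205}{742} = \frac{429615}{742}$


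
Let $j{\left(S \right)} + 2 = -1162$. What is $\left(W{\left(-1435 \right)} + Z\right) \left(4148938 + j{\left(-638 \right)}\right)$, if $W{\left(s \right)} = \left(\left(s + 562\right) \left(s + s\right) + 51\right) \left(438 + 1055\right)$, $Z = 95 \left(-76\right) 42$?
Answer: $15514745880434742$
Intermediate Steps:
$Z = -303240$ ($Z = \left(-7220\right) 42 = -303240$)
$j{\left(S \right)} = -1164$ ($j{\left(S \right)} = -2 - 1162 = -1164$)
$W{\left(s \right)} = 76143 + 2986 s \left(562 + s\right)$ ($W{\left(s \right)} = \left(\left(562 + s\right) 2 s + 51\right) 1493 = \left(2 s \left(562 + s\right) + 51\right) 1493 = \left(51 + 2 s \left(562 + s\right)\right) 1493 = 76143 + 2986 s \left(562 + s\right)$)
$\left(W{\left(-1435 \right)} + Z\right) \left(4148938 + j{\left(-638 \right)}\right) = \left(\left(76143 + 2986 \left(-1435\right)^{2} + 1678132 \left(-1435\right)\right) - 303240\right) \left(4148938 - 1164\right) = \left(\left(76143 + 2986 \cdot 2059225 - 2408119420\right) - 303240\right) 4147774 = \left(\left(76143 + 6148845850 - 2408119420\right) - 303240\right) 4147774 = \left(3740802573 - 303240\right) 4147774 = 3740499333 \cdot 4147774 = 15514745880434742$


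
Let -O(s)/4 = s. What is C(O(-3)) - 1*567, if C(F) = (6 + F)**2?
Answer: -243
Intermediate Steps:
O(s) = -4*s
C(O(-3)) - 1*567 = (6 - 4*(-3))**2 - 1*567 = (6 + 12)**2 - 567 = 18**2 - 567 = 324 - 567 = -243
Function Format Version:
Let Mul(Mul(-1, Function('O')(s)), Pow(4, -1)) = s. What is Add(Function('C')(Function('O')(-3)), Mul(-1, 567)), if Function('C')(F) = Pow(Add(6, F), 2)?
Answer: -243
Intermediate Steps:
Function('O')(s) = Mul(-4, s)
Add(Function('C')(Function('O')(-3)), Mul(-1, 567)) = Add(Pow(Add(6, Mul(-4, -3)), 2), Mul(-1, 567)) = Add(Pow(Add(6, 12), 2), -567) = Add(Pow(18, 2), -567) = Add(324, -567) = -243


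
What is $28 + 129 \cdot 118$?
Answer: $15250$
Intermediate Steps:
$28 + 129 \cdot 118 = 28 + 15222 = 15250$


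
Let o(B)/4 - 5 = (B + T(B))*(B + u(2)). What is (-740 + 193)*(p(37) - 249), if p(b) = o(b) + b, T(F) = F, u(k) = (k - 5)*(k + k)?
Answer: -3942776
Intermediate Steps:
u(k) = 2*k*(-5 + k) (u(k) = (-5 + k)*(2*k) = 2*k*(-5 + k))
o(B) = 20 + 8*B*(-12 + B) (o(B) = 20 + 4*((B + B)*(B + 2*2*(-5 + 2))) = 20 + 4*((2*B)*(B + 2*2*(-3))) = 20 + 4*((2*B)*(B - 12)) = 20 + 4*((2*B)*(-12 + B)) = 20 + 4*(2*B*(-12 + B)) = 20 + 8*B*(-12 + B))
p(b) = 20 - 95*b + 8*b**2 (p(b) = (20 - 96*b + 8*b**2) + b = 20 - 95*b + 8*b**2)
(-740 + 193)*(p(37) - 249) = (-740 + 193)*((20 - 95*37 + 8*37**2) - 249) = -547*((20 - 3515 + 8*1369) - 249) = -547*((20 - 3515 + 10952) - 249) = -547*(7457 - 249) = -547*7208 = -3942776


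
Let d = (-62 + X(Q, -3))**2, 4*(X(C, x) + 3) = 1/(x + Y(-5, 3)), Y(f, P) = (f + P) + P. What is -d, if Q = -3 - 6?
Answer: -271441/64 ≈ -4241.3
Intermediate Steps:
Y(f, P) = f + 2*P (Y(f, P) = (P + f) + P = f + 2*P)
Q = -9
X(C, x) = -3 + 1/(4*(1 + x)) (X(C, x) = -3 + 1/(4*(x + (-5 + 2*3))) = -3 + 1/(4*(x + (-5 + 6))) = -3 + 1/(4*(x + 1)) = -3 + 1/(4*(1 + x)))
d = 271441/64 (d = (-62 + (-11 - 12*(-3))/(4*(1 - 3)))**2 = (-62 + (1/4)*(-11 + 36)/(-2))**2 = (-62 + (1/4)*(-1/2)*25)**2 = (-62 - 25/8)**2 = (-521/8)**2 = 271441/64 ≈ 4241.3)
-d = -1*271441/64 = -271441/64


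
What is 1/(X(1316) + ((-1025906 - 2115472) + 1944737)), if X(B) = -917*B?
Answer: -1/2403413 ≈ -4.1607e-7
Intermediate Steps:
1/(X(1316) + ((-1025906 - 2115472) + 1944737)) = 1/(-917*1316 + ((-1025906 - 2115472) + 1944737)) = 1/(-1206772 + (-3141378 + 1944737)) = 1/(-1206772 - 1196641) = 1/(-2403413) = -1/2403413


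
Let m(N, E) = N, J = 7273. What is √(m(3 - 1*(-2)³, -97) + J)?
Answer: 2*√1821 ≈ 85.346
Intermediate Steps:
√(m(3 - 1*(-2)³, -97) + J) = √((3 - 1*(-2)³) + 7273) = √((3 - 1*(-8)) + 7273) = √((3 + 8) + 7273) = √(11 + 7273) = √7284 = 2*√1821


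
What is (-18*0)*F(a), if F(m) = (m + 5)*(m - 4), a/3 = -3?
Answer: 0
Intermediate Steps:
a = -9 (a = 3*(-3) = -9)
F(m) = (-4 + m)*(5 + m) (F(m) = (5 + m)*(-4 + m) = (-4 + m)*(5 + m))
(-18*0)*F(a) = (-18*0)*(-20 - 9 + (-9)²) = 0*(-20 - 9 + 81) = 0*52 = 0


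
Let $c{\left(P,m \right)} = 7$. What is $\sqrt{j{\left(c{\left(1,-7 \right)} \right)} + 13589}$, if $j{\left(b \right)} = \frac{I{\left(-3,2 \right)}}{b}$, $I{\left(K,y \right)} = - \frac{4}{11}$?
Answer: $\frac{3 \sqrt{8952097}}{77} \approx 116.57$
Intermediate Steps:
$I{\left(K,y \right)} = - \frac{4}{11}$ ($I{\left(K,y \right)} = \left(-4\right) \frac{1}{11} = - \frac{4}{11}$)
$j{\left(b \right)} = - \frac{4}{11 b}$
$\sqrt{j{\left(c{\left(1,-7 \right)} \right)} + 13589} = \sqrt{- \frac{4}{11 \cdot 7} + 13589} = \sqrt{\left(- \frac{4}{11}\right) \frac{1}{7} + 13589} = \sqrt{- \frac{4}{77} + 13589} = \sqrt{\frac{1046349}{77}} = \frac{3 \sqrt{8952097}}{77}$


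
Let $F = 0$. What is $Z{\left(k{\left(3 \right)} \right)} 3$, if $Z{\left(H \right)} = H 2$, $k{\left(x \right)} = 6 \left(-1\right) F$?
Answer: $0$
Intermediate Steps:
$k{\left(x \right)} = 0$ ($k{\left(x \right)} = 6 \left(-1\right) 0 = \left(-6\right) 0 = 0$)
$Z{\left(H \right)} = 2 H$
$Z{\left(k{\left(3 \right)} \right)} 3 = 2 \cdot 0 \cdot 3 = 0 \cdot 3 = 0$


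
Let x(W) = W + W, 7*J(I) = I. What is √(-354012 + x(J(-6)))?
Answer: 12*I*√120463/7 ≈ 594.99*I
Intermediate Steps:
J(I) = I/7
x(W) = 2*W
√(-354012 + x(J(-6))) = √(-354012 + 2*((⅐)*(-6))) = √(-354012 + 2*(-6/7)) = √(-354012 - 12/7) = √(-2478096/7) = 12*I*√120463/7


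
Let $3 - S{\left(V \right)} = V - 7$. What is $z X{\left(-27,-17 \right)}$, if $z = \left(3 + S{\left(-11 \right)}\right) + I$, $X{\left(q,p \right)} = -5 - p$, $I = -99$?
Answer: $-900$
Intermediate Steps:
$S{\left(V \right)} = 10 - V$ ($S{\left(V \right)} = 3 - \left(V - 7\right) = 3 - \left(-7 + V\right) = 10 - V$)
$z = -75$ ($z = \left(3 + \left(10 - -11\right)\right) - 99 = \left(3 + \left(10 + 11\right)\right) - 99 = \left(3 + 21\right) - 99 = 24 - 99 = -75$)
$z X{\left(-27,-17 \right)} = - 75 \left(-5 - -17\right) = - 75 \left(-5 + 17\right) = \left(-75\right) 12 = -900$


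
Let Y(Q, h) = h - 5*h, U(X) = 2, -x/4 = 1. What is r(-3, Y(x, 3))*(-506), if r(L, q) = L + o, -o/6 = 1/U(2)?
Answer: 3036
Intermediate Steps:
x = -4 (x = -4*1 = -4)
o = -3 (o = -6/2 = -6*½ = -3)
Y(Q, h) = -4*h
r(L, q) = -3 + L (r(L, q) = L - 3 = -3 + L)
r(-3, Y(x, 3))*(-506) = (-3 - 3)*(-506) = -6*(-506) = 3036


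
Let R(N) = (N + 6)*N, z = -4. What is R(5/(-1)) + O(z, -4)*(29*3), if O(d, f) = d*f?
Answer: 1387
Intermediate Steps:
R(N) = N*(6 + N) (R(N) = (6 + N)*N = N*(6 + N))
R(5/(-1)) + O(z, -4)*(29*3) = (5/(-1))*(6 + 5/(-1)) + (-4*(-4))*(29*3) = (5*(-1))*(6 + 5*(-1)) + 16*87 = -5*(6 - 5) + 1392 = -5*1 + 1392 = -5 + 1392 = 1387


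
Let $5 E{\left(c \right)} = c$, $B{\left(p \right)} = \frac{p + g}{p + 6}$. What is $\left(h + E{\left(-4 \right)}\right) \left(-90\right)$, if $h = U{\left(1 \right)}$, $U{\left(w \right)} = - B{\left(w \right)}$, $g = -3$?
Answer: $\frac{324}{7} \approx 46.286$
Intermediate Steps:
$B{\left(p \right)} = \frac{-3 + p}{6 + p}$ ($B{\left(p \right)} = \frac{p - 3}{p + 6} = \frac{-3 + p}{6 + p}$)
$U{\left(w \right)} = - \frac{-3 + w}{6 + w}$
$E{\left(c \right)} = \frac{c}{5}$
$h = \frac{2}{7}$ ($h = \frac{3 - 1}{6 + 1} = \frac{3 - 1}{7} = \frac{1}{7} \cdot 2 = \frac{2}{7} \approx 0.28571$)
$\left(h + E{\left(-4 \right)}\right) \left(-90\right) = \left(\frac{2}{7} + \frac{1}{5} \left(-4\right)\right) \left(-90\right) = \left(\frac{2}{7} - \frac{4}{5}\right) \left(-90\right) = \left(- \frac{18}{35}\right) \left(-90\right) = \frac{324}{7}$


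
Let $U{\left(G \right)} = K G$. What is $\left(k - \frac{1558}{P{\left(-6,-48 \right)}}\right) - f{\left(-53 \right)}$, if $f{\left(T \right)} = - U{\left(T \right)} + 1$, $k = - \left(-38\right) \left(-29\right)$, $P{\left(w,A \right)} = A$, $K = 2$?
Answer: $- \frac{28237}{24} \approx -1176.5$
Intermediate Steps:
$U{\left(G \right)} = 2 G$
$k = -1102$ ($k = \left(-1\right) 1102 = -1102$)
$f{\left(T \right)} = 1 - 2 T$ ($f{\left(T \right)} = - 2 T + 1 = 1 - 2 T$)
$\left(k - \frac{1558}{P{\left(-6,-48 \right)}}\right) - f{\left(-53 \right)} = \left(-1102 - \frac{1558}{-48}\right) - \left(1 - -106\right) = \left(-1102 - - \frac{779}{24}\right) - \left(1 + 106\right) = \left(-1102 + \frac{779}{24}\right) - 107 = - \frac{25669}{24} - 107 = - \frac{28237}{24}$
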